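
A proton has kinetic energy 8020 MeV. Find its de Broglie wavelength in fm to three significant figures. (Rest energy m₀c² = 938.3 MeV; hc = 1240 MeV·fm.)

λ = 0.139 fm

Total energy E = KE + m₀c² = 8020 + 938.3 = 8958.3 MeV.
(pc)² = E² − (m₀c²)² = (8958.3)² − (938.3)² = 7.937 × 10⁷ MeV², so pc = 8909 MeV.
λ = hc/(pc) = 1240 MeV·fm / 8909 MeV = 0.139 fm.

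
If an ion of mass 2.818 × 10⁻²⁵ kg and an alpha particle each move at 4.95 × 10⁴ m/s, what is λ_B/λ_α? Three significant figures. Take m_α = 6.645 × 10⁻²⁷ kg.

λ_B/λ_α = 0.0236

At fixed v, p = mv so λ = h/(mv) ∝ 1/m.
λ_B/λ_α = m_α/m_B = 6.645 × 10⁻²⁷/2.818 × 10⁻²⁵ = 0.0236.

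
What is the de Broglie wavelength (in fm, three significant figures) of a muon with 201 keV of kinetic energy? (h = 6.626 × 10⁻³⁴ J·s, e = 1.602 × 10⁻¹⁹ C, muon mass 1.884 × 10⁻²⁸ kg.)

KE = 201 keV = 3.220 × 10⁻¹⁴ J.
p = √(2mKE) = √(2 × 1.884 × 10⁻²⁸ × 3.220 × 10⁻¹⁴) = 3.483 × 10⁻²¹ kg·m/s.
λ = h/p = 6.626 × 10⁻³⁴ / 3.483 × 10⁻²¹ = 1.90 × 10⁻¹³ m = 190 fm.

λ = 190 fm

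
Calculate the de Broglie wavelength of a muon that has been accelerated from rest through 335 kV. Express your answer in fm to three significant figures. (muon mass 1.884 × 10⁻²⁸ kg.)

KE = eV = 1.602 × 10⁻¹⁹ × 3.350 × 10⁵ = 5.367 × 10⁻¹⁴ J.
p = √(2mKE) = √(2 × 1.884 × 10⁻²⁸ × 5.367 × 10⁻¹⁴) = 4.497 × 10⁻²¹ kg·m/s.
λ = h/p = 6.626 × 10⁻³⁴ / 4.497 × 10⁻²¹ = 1.47 × 10⁻¹³ m = 147 fm.

λ = 147 fm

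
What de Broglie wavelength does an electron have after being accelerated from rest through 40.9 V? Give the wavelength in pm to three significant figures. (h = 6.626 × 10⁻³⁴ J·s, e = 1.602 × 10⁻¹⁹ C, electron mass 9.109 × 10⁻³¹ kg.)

KE = eV = 1.602 × 10⁻¹⁹ × 40.90 = 6.552 × 10⁻¹⁸ J.
p = √(2mKE) = √(2 × 9.109 × 10⁻³¹ × 6.552 × 10⁻¹⁸) = 3.455 × 10⁻²⁴ kg·m/s.
λ = h/p = 6.626 × 10⁻³⁴ / 3.455 × 10⁻²⁴ = 1.92 × 10⁻¹⁰ m = 192 pm.

λ = 192 pm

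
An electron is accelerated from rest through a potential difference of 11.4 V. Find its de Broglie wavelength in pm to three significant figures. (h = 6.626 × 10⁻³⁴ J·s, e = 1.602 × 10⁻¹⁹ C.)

λ = 363 pm

KE = eV = 1.602 × 10⁻¹⁹ × 11.40 = 1.826 × 10⁻¹⁸ J.
p = √(2mKE) = √(2 × 9.109 × 10⁻³¹ × 1.826 × 10⁻¹⁸) = 1.824 × 10⁻²⁴ kg·m/s.
λ = h/p = 6.626 × 10⁻³⁴ / 1.824 × 10⁻²⁴ = 3.63 × 10⁻¹⁰ m = 363 pm.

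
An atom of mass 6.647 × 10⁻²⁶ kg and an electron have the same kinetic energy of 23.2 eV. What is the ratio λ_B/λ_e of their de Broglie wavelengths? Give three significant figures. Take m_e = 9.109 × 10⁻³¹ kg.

λ_B/λ_e = 3.70 × 10⁻³

At fixed KE, p = √(2mKE) so λ = h/p ∝ 1/√m.
λ_B/λ_e = √(m_e/m_B) = √(9.109 × 10⁻³¹/6.647 × 10⁻²⁶) = √(1.370 × 10⁻⁵) = 3.70 × 10⁻³.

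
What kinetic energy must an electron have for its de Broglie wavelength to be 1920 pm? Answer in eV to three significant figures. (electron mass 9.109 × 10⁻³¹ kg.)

p = h/λ = 6.626 × 10⁻³⁴ / 1.920 × 10⁻⁹ = 3.451 × 10⁻²⁵ kg·m/s.
KE = p²/(2m) = (3.451 × 10⁻²⁵)² / (2 × 9.109 × 10⁻³¹) = 6.537 × 10⁻²⁰ J = 0.408 eV.

KE = 0.408 eV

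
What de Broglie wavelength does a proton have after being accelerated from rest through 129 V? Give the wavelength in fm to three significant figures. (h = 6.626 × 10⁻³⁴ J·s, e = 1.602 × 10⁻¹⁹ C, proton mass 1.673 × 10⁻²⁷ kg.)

λ = 2520 fm

KE = eV = 1.602 × 10⁻¹⁹ × 129.0 = 2.067 × 10⁻¹⁷ J.
p = √(2mKE) = √(2 × 1.673 × 10⁻²⁷ × 2.067 × 10⁻¹⁷) = 2.630 × 10⁻²² kg·m/s.
λ = h/p = 6.626 × 10⁻³⁴ / 2.630 × 10⁻²² = 2.52 × 10⁻¹² m = 2520 fm.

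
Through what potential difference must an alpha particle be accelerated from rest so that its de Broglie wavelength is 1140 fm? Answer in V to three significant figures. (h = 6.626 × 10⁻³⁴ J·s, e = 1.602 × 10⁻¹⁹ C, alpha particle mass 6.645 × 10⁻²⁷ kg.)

p = h/λ = 6.626 × 10⁻³⁴ / 1.140 × 10⁻¹² = 5.812 × 10⁻²² kg·m/s.
KE = p²/(2m) = 2.542 × 10⁻¹⁷ J.
V = KE/2e = 2.542 × 10⁻¹⁷ / (2 × 1.602 × 10⁻¹⁹) = 79.3 V.

V = 79.3 V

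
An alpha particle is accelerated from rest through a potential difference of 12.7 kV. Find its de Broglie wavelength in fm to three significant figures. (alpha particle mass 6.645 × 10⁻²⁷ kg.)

λ = 90.1 fm

KE = 2eV = 2 × 1.602 × 10⁻¹⁹ × 1.270 × 10⁴ = 4.069 × 10⁻¹⁵ J.
p = √(2mKE) = √(2 × 6.645 × 10⁻²⁷ × 4.069 × 10⁻¹⁵) = 7.354 × 10⁻²¹ kg·m/s.
λ = h/p = 6.626 × 10⁻³⁴ / 7.354 × 10⁻²¹ = 9.01 × 10⁻¹⁴ m = 90.1 fm.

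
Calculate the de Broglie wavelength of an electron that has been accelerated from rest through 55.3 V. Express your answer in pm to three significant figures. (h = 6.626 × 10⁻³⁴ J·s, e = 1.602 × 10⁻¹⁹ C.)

λ = 165 pm

KE = eV = 1.602 × 10⁻¹⁹ × 55.30 = 8.859 × 10⁻¹⁸ J.
p = √(2mKE) = √(2 × 9.109 × 10⁻³¹ × 8.859 × 10⁻¹⁸) = 4.017 × 10⁻²⁴ kg·m/s.
λ = h/p = 6.626 × 10⁻³⁴ / 4.017 × 10⁻²⁴ = 1.65 × 10⁻¹⁰ m = 165 pm.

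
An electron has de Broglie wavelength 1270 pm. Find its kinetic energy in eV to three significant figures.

p = h/λ = 6.626 × 10⁻³⁴ / 1.270 × 10⁻⁹ = 5.217 × 10⁻²⁵ kg·m/s.
KE = p²/(2m) = (5.217 × 10⁻²⁵)² / (2 × 9.109 × 10⁻³¹) = 1.494 × 10⁻¹⁹ J = 0.933 eV.

KE = 0.933 eV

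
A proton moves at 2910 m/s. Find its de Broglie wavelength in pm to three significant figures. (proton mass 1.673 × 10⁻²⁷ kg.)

λ = 136 pm

p = mv = 1.673 × 10⁻²⁷ × 2910 = 4.868 × 10⁻²⁴ kg·m/s.
λ = h/p = 6.626 × 10⁻³⁴ / 4.868 × 10⁻²⁴ = 1.36 × 10⁻¹⁰ m = 136 pm.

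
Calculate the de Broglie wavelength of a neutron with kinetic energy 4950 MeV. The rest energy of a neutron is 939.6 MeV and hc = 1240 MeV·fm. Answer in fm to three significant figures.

λ = 0.213 fm

Total energy E = KE + m₀c² = 4950 + 939.6 = 5889.6 MeV.
(pc)² = E² − (m₀c²)² = (5889.6)² − (939.6)² = 3.380 × 10⁷ MeV², so pc = 5814 MeV.
λ = hc/(pc) = 1240 MeV·fm / 5814 MeV = 0.213 fm.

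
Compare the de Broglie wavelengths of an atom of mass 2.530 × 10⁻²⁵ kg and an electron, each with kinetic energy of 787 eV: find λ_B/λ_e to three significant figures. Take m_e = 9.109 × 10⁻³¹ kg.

λ_B/λ_e = 1.90 × 10⁻³

At fixed KE, p = √(2mKE) so λ = h/p ∝ 1/√m.
λ_B/λ_e = √(m_e/m_B) = √(9.109 × 10⁻³¹/2.530 × 10⁻²⁵) = √(3.600 × 10⁻⁶) = 1.90 × 10⁻³.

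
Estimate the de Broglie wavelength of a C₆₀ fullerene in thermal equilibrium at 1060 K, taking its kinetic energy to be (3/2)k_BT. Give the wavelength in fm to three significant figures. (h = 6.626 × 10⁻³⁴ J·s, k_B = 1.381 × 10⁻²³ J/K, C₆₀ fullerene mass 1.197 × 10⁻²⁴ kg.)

KE = (3/2)k_BT = 1.5 × 1.381 × 10⁻²³ × 1060 = 2.196 × 10⁻²⁰ J.
p = √(2mKE) = √(2 × 1.197 × 10⁻²⁴ × 2.196 × 10⁻²⁰) = 2.293 × 10⁻²² kg·m/s.
λ = h/p = 2.89 × 10⁻¹² m = 2890 fm.

λ = 2890 fm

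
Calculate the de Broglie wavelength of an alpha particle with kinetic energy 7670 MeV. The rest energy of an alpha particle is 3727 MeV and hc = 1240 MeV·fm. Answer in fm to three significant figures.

λ = 0.115 fm

Total energy E = KE + m₀c² = 7670 + 3727 = 11397 MeV.
(pc)² = E² − (m₀c²)² = (11397)² − (3727)² = 1.160 × 10⁸ MeV², so pc = 1.077 × 10⁴ MeV.
λ = hc/(pc) = 1240 MeV·fm / 1.077 × 10⁴ MeV = 0.115 fm.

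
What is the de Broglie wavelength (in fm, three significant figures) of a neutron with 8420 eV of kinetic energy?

λ = 312 fm

KE = 8420 eV = 1.349 × 10⁻¹⁵ J.
p = √(2mKE) = √(2 × 1.675 × 10⁻²⁷ × 1.349 × 10⁻¹⁵) = 2.126 × 10⁻²¹ kg·m/s.
λ = h/p = 6.626 × 10⁻³⁴ / 2.126 × 10⁻²¹ = 3.12 × 10⁻¹³ m = 312 fm.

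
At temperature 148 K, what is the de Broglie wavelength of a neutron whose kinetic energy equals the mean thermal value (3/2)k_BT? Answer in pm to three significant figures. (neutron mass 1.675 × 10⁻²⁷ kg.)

KE = (3/2)k_BT = 1.5 × 1.381 × 10⁻²³ × 148 = 3.066 × 10⁻²¹ J.
p = √(2mKE) = √(2 × 1.675 × 10⁻²⁷ × 3.066 × 10⁻²¹) = 3.205 × 10⁻²⁴ kg·m/s.
λ = h/p = 2.07 × 10⁻¹⁰ m = 207 pm.

λ = 207 pm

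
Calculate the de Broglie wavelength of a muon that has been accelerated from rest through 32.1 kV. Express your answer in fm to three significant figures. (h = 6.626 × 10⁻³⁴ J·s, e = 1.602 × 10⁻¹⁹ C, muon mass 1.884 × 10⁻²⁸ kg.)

λ = 476 fm

KE = eV = 1.602 × 10⁻¹⁹ × 3.210 × 10⁴ = 5.142 × 10⁻¹⁵ J.
p = √(2mKE) = √(2 × 1.884 × 10⁻²⁸ × 5.142 × 10⁻¹⁵) = 1.392 × 10⁻²¹ kg·m/s.
λ = h/p = 6.626 × 10⁻³⁴ / 1.392 × 10⁻²¹ = 4.76 × 10⁻¹³ m = 476 fm.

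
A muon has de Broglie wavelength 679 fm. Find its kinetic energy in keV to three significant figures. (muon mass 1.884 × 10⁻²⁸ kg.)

p = h/λ = 6.626 × 10⁻³⁴ / 6.790 × 10⁻¹³ = 9.758 × 10⁻²² kg·m/s.
KE = p²/(2m) = (9.758 × 10⁻²²)² / (2 × 1.884 × 10⁻²⁸) = 2.527 × 10⁻¹⁵ J = 15.8 keV.

KE = 15.8 keV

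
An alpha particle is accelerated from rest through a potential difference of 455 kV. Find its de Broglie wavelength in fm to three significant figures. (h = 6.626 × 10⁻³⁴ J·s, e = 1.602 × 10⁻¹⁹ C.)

KE = 2eV = 2 × 1.602 × 10⁻¹⁹ × 4.550 × 10⁵ = 1.458 × 10⁻¹³ J.
p = √(2mKE) = √(2 × 6.645 × 10⁻²⁷ × 1.458 × 10⁻¹³) = 4.402 × 10⁻²⁰ kg·m/s.
λ = h/p = 6.626 × 10⁻³⁴ / 4.402 × 10⁻²⁰ = 1.51 × 10⁻¹⁴ m = 15.1 fm.

λ = 15.1 fm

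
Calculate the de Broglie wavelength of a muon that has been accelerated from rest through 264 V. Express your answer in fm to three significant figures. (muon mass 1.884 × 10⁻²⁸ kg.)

KE = eV = 1.602 × 10⁻¹⁹ × 264.0 = 4.229 × 10⁻¹⁷ J.
p = √(2mKE) = √(2 × 1.884 × 10⁻²⁸ × 4.229 × 10⁻¹⁷) = 1.262 × 10⁻²² kg·m/s.
λ = h/p = 6.626 × 10⁻³⁴ / 1.262 × 10⁻²² = 5.25 × 10⁻¹² m = 5250 fm.

λ = 5250 fm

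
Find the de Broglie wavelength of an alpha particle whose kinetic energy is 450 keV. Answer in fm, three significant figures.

λ = 21.4 fm

KE = 450 keV = 7.209 × 10⁻¹⁴ J.
p = √(2mKE) = √(2 × 6.645 × 10⁻²⁷ × 7.209 × 10⁻¹⁴) = 3.095 × 10⁻²⁰ kg·m/s.
λ = h/p = 6.626 × 10⁻³⁴ / 3.095 × 10⁻²⁰ = 2.14 × 10⁻¹⁴ m = 21.4 fm.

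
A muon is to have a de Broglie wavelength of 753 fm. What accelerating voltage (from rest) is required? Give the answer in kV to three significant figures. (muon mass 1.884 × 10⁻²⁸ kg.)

p = h/λ = 6.626 × 10⁻³⁴ / 7.530 × 10⁻¹³ = 8.799 × 10⁻²² kg·m/s.
KE = p²/(2m) = 2.055 × 10⁻¹⁵ J.
V = KE/e = 2.055 × 10⁻¹⁵ / (1.602 × 10⁻¹⁹) = 12.8 kV.

V = 12.8 kV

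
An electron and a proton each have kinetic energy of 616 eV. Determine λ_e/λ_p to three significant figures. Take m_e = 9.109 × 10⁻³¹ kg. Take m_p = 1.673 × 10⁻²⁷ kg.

λ_e/λ_p = 42.9

At fixed KE, p = √(2mKE) so λ = h/p ∝ 1/√m.
λ_e/λ_p = √(m_p/m_e) = √(1.673 × 10⁻²⁷/9.109 × 10⁻³¹) = √(1837) = 42.9.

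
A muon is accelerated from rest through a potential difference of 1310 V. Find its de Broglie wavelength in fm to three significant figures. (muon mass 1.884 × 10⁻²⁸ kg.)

λ = 2360 fm

KE = eV = 1.602 × 10⁻¹⁹ × 1310 = 2.099 × 10⁻¹⁶ J.
p = √(2mKE) = √(2 × 1.884 × 10⁻²⁸ × 2.099 × 10⁻¹⁶) = 2.812 × 10⁻²² kg·m/s.
λ = h/p = 6.626 × 10⁻³⁴ / 2.812 × 10⁻²² = 2.36 × 10⁻¹² m = 2360 fm.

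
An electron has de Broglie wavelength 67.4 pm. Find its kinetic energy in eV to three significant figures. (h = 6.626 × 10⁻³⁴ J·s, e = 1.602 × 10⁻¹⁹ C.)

KE = 331 eV

p = h/λ = 6.626 × 10⁻³⁴ / 6.740 × 10⁻¹¹ = 9.831 × 10⁻²⁴ kg·m/s.
KE = p²/(2m) = (9.831 × 10⁻²⁴)² / (2 × 9.109 × 10⁻³¹) = 5.305 × 10⁻¹⁷ J = 331 eV.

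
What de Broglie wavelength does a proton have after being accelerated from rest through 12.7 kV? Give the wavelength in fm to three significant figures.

KE = eV = 1.602 × 10⁻¹⁹ × 1.270 × 10⁴ = 2.035 × 10⁻¹⁵ J.
p = √(2mKE) = √(2 × 1.673 × 10⁻²⁷ × 2.035 × 10⁻¹⁵) = 2.609 × 10⁻²¹ kg·m/s.
λ = h/p = 6.626 × 10⁻³⁴ / 2.609 × 10⁻²¹ = 2.54 × 10⁻¹³ m = 254 fm.

λ = 254 fm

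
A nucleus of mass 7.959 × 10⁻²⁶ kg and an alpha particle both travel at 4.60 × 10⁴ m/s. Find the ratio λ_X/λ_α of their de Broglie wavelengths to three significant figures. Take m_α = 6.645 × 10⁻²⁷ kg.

At fixed v, p = mv so λ = h/(mv) ∝ 1/m.
λ_X/λ_α = m_α/m_X = 6.645 × 10⁻²⁷/7.959 × 10⁻²⁶ = 0.0835.

λ_X/λ_α = 0.0835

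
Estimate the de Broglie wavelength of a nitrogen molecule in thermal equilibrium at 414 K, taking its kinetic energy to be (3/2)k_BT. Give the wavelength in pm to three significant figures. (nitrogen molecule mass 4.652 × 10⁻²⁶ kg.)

λ = 23.5 pm

KE = (3/2)k_BT = 1.5 × 1.381 × 10⁻²³ × 414 = 8.576 × 10⁻²¹ J.
p = √(2mKE) = √(2 × 4.652 × 10⁻²⁶ × 8.576 × 10⁻²¹) = 2.825 × 10⁻²³ kg·m/s.
λ = h/p = 2.35 × 10⁻¹¹ m = 23.5 pm.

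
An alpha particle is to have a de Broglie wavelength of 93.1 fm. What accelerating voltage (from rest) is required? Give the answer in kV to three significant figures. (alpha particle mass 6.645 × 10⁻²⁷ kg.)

V = 11.9 kV

p = h/λ = 6.626 × 10⁻³⁴ / 9.310 × 10⁻¹⁴ = 7.117 × 10⁻²¹ kg·m/s.
KE = p²/(2m) = 3.811 × 10⁻¹⁵ J.
V = KE/2e = 3.811 × 10⁻¹⁵ / (2 × 1.602 × 10⁻¹⁹) = 11.9 kV.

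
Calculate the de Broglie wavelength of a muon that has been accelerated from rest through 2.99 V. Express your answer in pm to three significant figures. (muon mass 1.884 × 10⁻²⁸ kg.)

KE = eV = 1.602 × 10⁻¹⁹ × 2.990 = 4.790 × 10⁻¹⁹ J.
p = √(2mKE) = √(2 × 1.884 × 10⁻²⁸ × 4.790 × 10⁻¹⁹) = 1.343 × 10⁻²³ kg·m/s.
λ = h/p = 6.626 × 10⁻³⁴ / 1.343 × 10⁻²³ = 4.93 × 10⁻¹¹ m = 49.3 pm.

λ = 49.3 pm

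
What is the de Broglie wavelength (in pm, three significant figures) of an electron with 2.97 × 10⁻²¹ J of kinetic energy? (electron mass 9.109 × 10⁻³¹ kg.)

p = √(2mKE) = √(2 × 9.109 × 10⁻³¹ × 2.970 × 10⁻²¹) = 7.356 × 10⁻²⁶ kg·m/s.
λ = h/p = 6.626 × 10⁻³⁴ / 7.356 × 10⁻²⁶ = 9.01 × 10⁻⁹ m = 9010 pm.

λ = 9010 pm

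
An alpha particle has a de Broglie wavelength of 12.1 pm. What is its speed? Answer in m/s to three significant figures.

v = 8240 m/s

p = h/λ = 6.626 × 10⁻³⁴ / 1.210 × 10⁻¹¹ = 5.476 × 10⁻²³ kg·m/s.
v = p/m = 5.476 × 10⁻²³ / 6.645 × 10⁻²⁷ = 8.24 × 10³ m/s = 8240 m/s.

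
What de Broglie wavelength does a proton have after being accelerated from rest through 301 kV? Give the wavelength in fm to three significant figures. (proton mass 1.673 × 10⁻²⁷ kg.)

λ = 52.2 fm

KE = eV = 1.602 × 10⁻¹⁹ × 3.010 × 10⁵ = 4.822 × 10⁻¹⁴ J.
p = √(2mKE) = √(2 × 1.673 × 10⁻²⁷ × 4.822 × 10⁻¹⁴) = 1.270 × 10⁻²⁰ kg·m/s.
λ = h/p = 6.626 × 10⁻³⁴ / 1.270 × 10⁻²⁰ = 5.22 × 10⁻¹⁴ m = 52.2 fm.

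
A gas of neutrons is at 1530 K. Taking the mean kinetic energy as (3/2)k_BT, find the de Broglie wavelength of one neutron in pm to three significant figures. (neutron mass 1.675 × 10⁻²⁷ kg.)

KE = (3/2)k_BT = 1.5 × 1.381 × 10⁻²³ × 1530 = 3.169 × 10⁻²⁰ J.
p = √(2mKE) = √(2 × 1.675 × 10⁻²⁷ × 3.169 × 10⁻²⁰) = 1.030 × 10⁻²³ kg·m/s.
λ = h/p = 6.43 × 10⁻¹¹ m = 64.3 pm.

λ = 64.3 pm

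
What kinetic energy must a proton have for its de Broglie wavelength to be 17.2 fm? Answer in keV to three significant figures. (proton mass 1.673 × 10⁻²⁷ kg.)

KE = 2770 keV

p = h/λ = 6.626 × 10⁻³⁴ / 1.720 × 10⁻¹⁴ = 3.852 × 10⁻²⁰ kg·m/s.
KE = p²/(2m) = (3.852 × 10⁻²⁰)² / (2 × 1.673 × 10⁻²⁷) = 4.435 × 10⁻¹³ J = 2770 keV.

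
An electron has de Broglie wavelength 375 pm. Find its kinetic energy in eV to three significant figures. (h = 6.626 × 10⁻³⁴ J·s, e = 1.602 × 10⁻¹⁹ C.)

KE = 10.7 eV

p = h/λ = 6.626 × 10⁻³⁴ / 3.750 × 10⁻¹⁰ = 1.767 × 10⁻²⁴ kg·m/s.
KE = p²/(2m) = (1.767 × 10⁻²⁴)² / (2 × 9.109 × 10⁻³¹) = 1.714 × 10⁻¹⁸ J = 10.7 eV.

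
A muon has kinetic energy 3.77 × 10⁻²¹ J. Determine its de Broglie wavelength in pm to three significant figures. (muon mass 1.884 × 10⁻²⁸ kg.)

p = √(2mKE) = √(2 × 1.884 × 10⁻²⁸ × 3.770 × 10⁻²¹) = 1.192 × 10⁻²⁴ kg·m/s.
λ = h/p = 6.626 × 10⁻³⁴ / 1.192 × 10⁻²⁴ = 5.56 × 10⁻¹⁰ m = 556 pm.

λ = 556 pm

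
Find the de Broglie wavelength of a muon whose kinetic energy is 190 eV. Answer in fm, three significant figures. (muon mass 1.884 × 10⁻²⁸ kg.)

KE = 190 eV = 3.044 × 10⁻¹⁷ J.
p = √(2mKE) = √(2 × 1.884 × 10⁻²⁸ × 3.044 × 10⁻¹⁷) = 1.071 × 10⁻²² kg·m/s.
λ = h/p = 6.626 × 10⁻³⁴ / 1.071 × 10⁻²² = 6.19 × 10⁻¹² m = 6190 fm.

λ = 6190 fm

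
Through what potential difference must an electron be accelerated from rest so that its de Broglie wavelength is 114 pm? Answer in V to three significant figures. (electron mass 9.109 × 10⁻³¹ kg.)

p = h/λ = 6.626 × 10⁻³⁴ / 1.140 × 10⁻¹⁰ = 5.812 × 10⁻²⁴ kg·m/s.
KE = p²/(2m) = 1.854 × 10⁻¹⁷ J.
V = KE/e = 1.854 × 10⁻¹⁷ / (1.602 × 10⁻¹⁹) = 116 V.

V = 116 V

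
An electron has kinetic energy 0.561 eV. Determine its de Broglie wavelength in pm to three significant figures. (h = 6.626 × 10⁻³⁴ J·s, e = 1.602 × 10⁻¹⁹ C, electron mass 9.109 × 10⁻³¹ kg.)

λ = 1640 pm

KE = 0.561 eV = 8.987 × 10⁻²⁰ J.
p = √(2mKE) = √(2 × 9.109 × 10⁻³¹ × 8.987 × 10⁻²⁰) = 4.046 × 10⁻²⁵ kg·m/s.
λ = h/p = 6.626 × 10⁻³⁴ / 4.046 × 10⁻²⁵ = 1.64 × 10⁻⁹ m = 1640 pm.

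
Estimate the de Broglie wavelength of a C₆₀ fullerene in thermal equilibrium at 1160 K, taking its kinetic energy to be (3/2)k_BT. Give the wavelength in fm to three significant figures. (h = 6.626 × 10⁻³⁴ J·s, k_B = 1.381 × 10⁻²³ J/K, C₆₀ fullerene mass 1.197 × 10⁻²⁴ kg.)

KE = (3/2)k_BT = 1.5 × 1.381 × 10⁻²³ × 1160 = 2.403 × 10⁻²⁰ J.
p = √(2mKE) = √(2 × 1.197 × 10⁻²⁴ × 2.403 × 10⁻²⁰) = 2.398 × 10⁻²² kg·m/s.
λ = h/p = 2.76 × 10⁻¹² m = 2760 fm.

λ = 2760 fm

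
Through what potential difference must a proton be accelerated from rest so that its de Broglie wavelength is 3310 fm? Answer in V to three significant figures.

p = h/λ = 6.626 × 10⁻³⁴ / 3.310 × 10⁻¹² = 2.002 × 10⁻²² kg·m/s.
KE = p²/(2m) = 1.198 × 10⁻¹⁷ J.
V = KE/e = 1.198 × 10⁻¹⁷ / (1.602 × 10⁻¹⁹) = 74.8 V.

V = 74.8 V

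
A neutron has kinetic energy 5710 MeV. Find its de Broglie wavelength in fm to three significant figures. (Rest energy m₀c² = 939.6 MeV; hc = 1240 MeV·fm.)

Total energy E = KE + m₀c² = 5710 + 939.6 = 6649.6 MeV.
(pc)² = E² − (m₀c²)² = (6649.6)² − (939.6)² = 4.333 × 10⁷ MeV², so pc = 6583 MeV.
λ = hc/(pc) = 1240 MeV·fm / 6583 MeV = 0.188 fm.

λ = 0.188 fm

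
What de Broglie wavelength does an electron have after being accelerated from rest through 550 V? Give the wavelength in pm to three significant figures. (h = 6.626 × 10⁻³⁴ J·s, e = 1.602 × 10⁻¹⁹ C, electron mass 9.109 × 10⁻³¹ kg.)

KE = eV = 1.602 × 10⁻¹⁹ × 550.0 = 8.811 × 10⁻¹⁷ J.
p = √(2mKE) = √(2 × 9.109 × 10⁻³¹ × 8.811 × 10⁻¹⁷) = 1.267 × 10⁻²³ kg·m/s.
λ = h/p = 6.626 × 10⁻³⁴ / 1.267 × 10⁻²³ = 5.23 × 10⁻¹¹ m = 52.3 pm.

λ = 52.3 pm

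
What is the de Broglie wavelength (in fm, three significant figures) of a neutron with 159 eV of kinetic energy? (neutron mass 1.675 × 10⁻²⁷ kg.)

KE = 159 eV = 2.547 × 10⁻¹⁷ J.
p = √(2mKE) = √(2 × 1.675 × 10⁻²⁷ × 2.547 × 10⁻¹⁷) = 2.921 × 10⁻²² kg·m/s.
λ = h/p = 6.626 × 10⁻³⁴ / 2.921 × 10⁻²² = 2.27 × 10⁻¹² m = 2270 fm.

λ = 2270 fm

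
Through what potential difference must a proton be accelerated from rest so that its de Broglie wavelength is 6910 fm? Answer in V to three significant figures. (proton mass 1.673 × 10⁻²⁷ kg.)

p = h/λ = 6.626 × 10⁻³⁴ / 6.910 × 10⁻¹² = 9.589 × 10⁻²³ kg·m/s.
KE = p²/(2m) = 2.748 × 10⁻¹⁸ J.
V = KE/e = 2.748 × 10⁻¹⁸ / (1.602 × 10⁻¹⁹) = 17.2 V.

V = 17.2 V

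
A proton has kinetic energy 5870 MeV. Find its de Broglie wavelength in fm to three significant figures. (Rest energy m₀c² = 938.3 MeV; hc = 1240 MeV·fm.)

Total energy E = KE + m₀c² = 5870 + 938.3 = 6808.3 MeV.
(pc)² = E² − (m₀c²)² = (6808.3)² − (938.3)² = 4.547 × 10⁷ MeV², so pc = 6743 MeV.
λ = hc/(pc) = 1240 MeV·fm / 6743 MeV = 0.184 fm.

λ = 0.184 fm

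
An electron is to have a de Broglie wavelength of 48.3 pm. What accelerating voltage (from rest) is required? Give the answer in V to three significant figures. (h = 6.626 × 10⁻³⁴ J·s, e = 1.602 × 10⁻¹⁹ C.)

p = h/λ = 6.626 × 10⁻³⁴ / 4.830 × 10⁻¹¹ = 1.372 × 10⁻²³ kg·m/s.
KE = p²/(2m) = 1.033 × 10⁻¹⁶ J.
V = KE/e = 1.033 × 10⁻¹⁶ / (1.602 × 10⁻¹⁹) = 645 V.

V = 645 V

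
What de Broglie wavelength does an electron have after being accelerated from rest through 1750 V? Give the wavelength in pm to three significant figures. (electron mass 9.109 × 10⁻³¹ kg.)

λ = 29.3 pm

KE = eV = 1.602 × 10⁻¹⁹ × 1750 = 2.804 × 10⁻¹⁶ J.
p = √(2mKE) = √(2 × 9.109 × 10⁻³¹ × 2.804 × 10⁻¹⁶) = 2.260 × 10⁻²³ kg·m/s.
λ = h/p = 6.626 × 10⁻³⁴ / 2.260 × 10⁻²³ = 2.93 × 10⁻¹¹ m = 29.3 pm.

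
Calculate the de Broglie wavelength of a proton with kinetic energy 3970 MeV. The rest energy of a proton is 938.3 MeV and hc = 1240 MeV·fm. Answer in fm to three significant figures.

Total energy E = KE + m₀c² = 3970 + 938.3 = 4908.3 MeV.
(pc)² = E² − (m₀c²)² = (4908.3)² − (938.3)² = 2.321 × 10⁷ MeV², so pc = 4818 MeV.
λ = hc/(pc) = 1240 MeV·fm / 4818 MeV = 0.257 fm.

λ = 0.257 fm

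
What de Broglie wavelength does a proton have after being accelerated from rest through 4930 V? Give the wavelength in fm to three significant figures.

λ = 408 fm

KE = eV = 1.602 × 10⁻¹⁹ × 4930 = 7.898 × 10⁻¹⁶ J.
p = √(2mKE) = √(2 × 1.673 × 10⁻²⁷ × 7.898 × 10⁻¹⁶) = 1.626 × 10⁻²¹ kg·m/s.
λ = h/p = 6.626 × 10⁻³⁴ / 1.626 × 10⁻²¹ = 4.08 × 10⁻¹³ m = 408 fm.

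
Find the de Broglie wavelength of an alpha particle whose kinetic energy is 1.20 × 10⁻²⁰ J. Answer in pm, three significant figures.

λ = 52.5 pm

p = √(2mKE) = √(2 × 6.645 × 10⁻²⁷ × 1.200 × 10⁻²⁰) = 1.263 × 10⁻²³ kg·m/s.
λ = h/p = 6.626 × 10⁻³⁴ / 1.263 × 10⁻²³ = 5.25 × 10⁻¹¹ m = 52.5 pm.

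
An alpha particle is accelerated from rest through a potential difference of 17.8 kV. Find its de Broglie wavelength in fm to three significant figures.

KE = 2eV = 2 × 1.602 × 10⁻¹⁹ × 1.780 × 10⁴ = 5.703 × 10⁻¹⁵ J.
p = √(2mKE) = √(2 × 6.645 × 10⁻²⁷ × 5.703 × 10⁻¹⁵) = 8.706 × 10⁻²¹ kg·m/s.
λ = h/p = 6.626 × 10⁻³⁴ / 8.706 × 10⁻²¹ = 7.61 × 10⁻¹⁴ m = 76.1 fm.

λ = 76.1 fm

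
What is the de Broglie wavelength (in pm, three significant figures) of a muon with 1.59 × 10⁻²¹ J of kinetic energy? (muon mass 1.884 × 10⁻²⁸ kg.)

p = √(2mKE) = √(2 × 1.884 × 10⁻²⁸ × 1.590 × 10⁻²¹) = 7.740 × 10⁻²⁵ kg·m/s.
λ = h/p = 6.626 × 10⁻³⁴ / 7.740 × 10⁻²⁵ = 8.56 × 10⁻¹⁰ m = 856 pm.

λ = 856 pm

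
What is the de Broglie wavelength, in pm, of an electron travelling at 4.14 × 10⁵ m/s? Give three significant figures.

λ = 1760 pm

p = mv = 9.109 × 10⁻³¹ × 4.14 × 10⁵ = 3.771 × 10⁻²⁵ kg·m/s.
λ = h/p = 6.626 × 10⁻³⁴ / 3.771 × 10⁻²⁵ = 1.76 × 10⁻⁹ m = 1760 pm.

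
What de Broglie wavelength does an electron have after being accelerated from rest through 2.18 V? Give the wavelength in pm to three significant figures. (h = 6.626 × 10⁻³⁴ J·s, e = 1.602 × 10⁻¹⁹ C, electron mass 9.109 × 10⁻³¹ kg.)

λ = 831 pm

KE = eV = 1.602 × 10⁻¹⁹ × 2.180 = 3.492 × 10⁻¹⁹ J.
p = √(2mKE) = √(2 × 9.109 × 10⁻³¹ × 3.492 × 10⁻¹⁹) = 7.976 × 10⁻²⁵ kg·m/s.
λ = h/p = 6.626 × 10⁻³⁴ / 7.976 × 10⁻²⁵ = 8.31 × 10⁻¹⁰ m = 831 pm.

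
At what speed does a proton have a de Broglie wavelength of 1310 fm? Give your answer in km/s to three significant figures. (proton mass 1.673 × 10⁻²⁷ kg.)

p = h/λ = 6.626 × 10⁻³⁴ / 1.310 × 10⁻¹² = 5.058 × 10⁻²² kg·m/s.
v = p/m = 5.058 × 10⁻²² / 1.673 × 10⁻²⁷ = 3.02 × 10⁵ m/s = 302 km/s.

v = 302 km/s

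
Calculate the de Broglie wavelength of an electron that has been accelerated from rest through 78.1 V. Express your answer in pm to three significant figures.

KE = eV = 1.602 × 10⁻¹⁹ × 78.10 = 1.251 × 10⁻¹⁷ J.
p = √(2mKE) = √(2 × 9.109 × 10⁻³¹ × 1.251 × 10⁻¹⁷) = 4.774 × 10⁻²⁴ kg·m/s.
λ = h/p = 6.626 × 10⁻³⁴ / 4.774 × 10⁻²⁴ = 1.39 × 10⁻¹⁰ m = 139 pm.

λ = 139 pm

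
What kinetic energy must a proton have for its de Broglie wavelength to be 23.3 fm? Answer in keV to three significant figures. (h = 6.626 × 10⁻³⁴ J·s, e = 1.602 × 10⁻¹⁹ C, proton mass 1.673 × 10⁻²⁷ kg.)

KE = 1510 keV

p = h/λ = 6.626 × 10⁻³⁴ / 2.330 × 10⁻¹⁴ = 2.844 × 10⁻²⁰ kg·m/s.
KE = p²/(2m) = (2.844 × 10⁻²⁰)² / (2 × 1.673 × 10⁻²⁷) = 2.417 × 10⁻¹³ J = 1510 keV.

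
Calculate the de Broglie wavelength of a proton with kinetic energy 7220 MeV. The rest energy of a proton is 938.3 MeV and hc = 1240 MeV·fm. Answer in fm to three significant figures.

λ = 0.153 fm

Total energy E = KE + m₀c² = 7220 + 938.3 = 8158.3 MeV.
(pc)² = E² − (m₀c²)² = (8158.3)² − (938.3)² = 6.568 × 10⁷ MeV², so pc = 8104 MeV.
λ = hc/(pc) = 1240 MeV·fm / 8104 MeV = 0.153 fm.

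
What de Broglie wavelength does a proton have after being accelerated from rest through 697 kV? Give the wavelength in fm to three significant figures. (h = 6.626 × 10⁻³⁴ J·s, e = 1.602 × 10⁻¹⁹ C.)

λ = 34.3 fm

KE = eV = 1.602 × 10⁻¹⁹ × 6.970 × 10⁵ = 1.117 × 10⁻¹³ J.
p = √(2mKE) = √(2 × 1.673 × 10⁻²⁷ × 1.117 × 10⁻¹³) = 1.933 × 10⁻²⁰ kg·m/s.
λ = h/p = 6.626 × 10⁻³⁴ / 1.933 × 10⁻²⁰ = 3.43 × 10⁻¹⁴ m = 34.3 fm.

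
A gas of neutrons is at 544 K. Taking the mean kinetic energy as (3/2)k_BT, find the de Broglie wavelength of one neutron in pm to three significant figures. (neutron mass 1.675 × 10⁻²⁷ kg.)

KE = (3/2)k_BT = 1.5 × 1.381 × 10⁻²³ × 544 = 1.127 × 10⁻²⁰ J.
p = √(2mKE) = √(2 × 1.675 × 10⁻²⁷ × 1.127 × 10⁻²⁰) = 6.144 × 10⁻²⁴ kg·m/s.
λ = h/p = 1.08 × 10⁻¹⁰ m = 108 pm.

λ = 108 pm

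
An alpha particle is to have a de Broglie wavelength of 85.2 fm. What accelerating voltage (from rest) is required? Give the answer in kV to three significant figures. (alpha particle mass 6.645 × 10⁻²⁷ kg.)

V = 14.2 kV

p = h/λ = 6.626 × 10⁻³⁴ / 8.520 × 10⁻¹⁴ = 7.777 × 10⁻²¹ kg·m/s.
KE = p²/(2m) = 4.551 × 10⁻¹⁵ J.
V = KE/2e = 4.551 × 10⁻¹⁵ / (2 × 1.602 × 10⁻¹⁹) = 14.2 kV.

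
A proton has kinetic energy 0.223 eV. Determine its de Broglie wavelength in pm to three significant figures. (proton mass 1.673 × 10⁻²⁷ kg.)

λ = 60.6 pm

KE = 0.223 eV = 3.572 × 10⁻²⁰ J.
p = √(2mKE) = √(2 × 1.673 × 10⁻²⁷ × 3.572 × 10⁻²⁰) = 1.093 × 10⁻²³ kg·m/s.
λ = h/p = 6.626 × 10⁻³⁴ / 1.093 × 10⁻²³ = 6.06 × 10⁻¹¹ m = 60.6 pm.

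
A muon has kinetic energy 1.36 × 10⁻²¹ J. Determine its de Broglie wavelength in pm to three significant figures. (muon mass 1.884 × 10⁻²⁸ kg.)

λ = 926 pm

p = √(2mKE) = √(2 × 1.884 × 10⁻²⁸ × 1.360 × 10⁻²¹) = 7.159 × 10⁻²⁵ kg·m/s.
λ = h/p = 6.626 × 10⁻³⁴ / 7.159 × 10⁻²⁵ = 9.26 × 10⁻¹⁰ m = 926 pm.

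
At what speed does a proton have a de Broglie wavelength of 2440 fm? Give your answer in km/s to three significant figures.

v = 162 km/s

p = h/λ = 6.626 × 10⁻³⁴ / 2.440 × 10⁻¹² = 2.716 × 10⁻²² kg·m/s.
v = p/m = 2.716 × 10⁻²² / 1.673 × 10⁻²⁷ = 1.62 × 10⁵ m/s = 162 km/s.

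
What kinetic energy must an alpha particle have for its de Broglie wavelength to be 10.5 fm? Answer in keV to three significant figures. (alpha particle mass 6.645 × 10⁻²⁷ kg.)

p = h/λ = 6.626 × 10⁻³⁴ / 1.050 × 10⁻¹⁴ = 6.310 × 10⁻²⁰ kg·m/s.
KE = p²/(2m) = (6.310 × 10⁻²⁰)² / (2 × 6.645 × 10⁻²⁷) = 2.996 × 10⁻¹³ J = 1870 keV.

KE = 1870 keV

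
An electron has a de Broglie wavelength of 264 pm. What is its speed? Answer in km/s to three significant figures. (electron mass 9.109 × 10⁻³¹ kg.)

v = 2760 km/s

p = h/λ = 6.626 × 10⁻³⁴ / 2.640 × 10⁻¹⁰ = 2.510 × 10⁻²⁴ kg·m/s.
v = p/m = 2.510 × 10⁻²⁴ / 9.109 × 10⁻³¹ = 2.76 × 10⁶ m/s = 2760 km/s.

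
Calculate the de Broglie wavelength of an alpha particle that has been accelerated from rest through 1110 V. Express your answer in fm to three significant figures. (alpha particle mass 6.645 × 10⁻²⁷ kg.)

KE = 2eV = 2 × 1.602 × 10⁻¹⁹ × 1110 = 3.556 × 10⁻¹⁶ J.
p = √(2mKE) = √(2 × 6.645 × 10⁻²⁷ × 3.556 × 10⁻¹⁶) = 2.174 × 10⁻²¹ kg·m/s.
λ = h/p = 6.626 × 10⁻³⁴ / 2.174 × 10⁻²¹ = 3.05 × 10⁻¹³ m = 305 fm.

λ = 305 fm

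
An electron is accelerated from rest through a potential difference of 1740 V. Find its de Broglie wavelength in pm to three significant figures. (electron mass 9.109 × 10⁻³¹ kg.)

λ = 29.4 pm

KE = eV = 1.602 × 10⁻¹⁹ × 1740 = 2.787 × 10⁻¹⁶ J.
p = √(2mKE) = √(2 × 9.109 × 10⁻³¹ × 2.787 × 10⁻¹⁶) = 2.253 × 10⁻²³ kg·m/s.
λ = h/p = 6.626 × 10⁻³⁴ / 2.253 × 10⁻²³ = 2.94 × 10⁻¹¹ m = 29.4 pm.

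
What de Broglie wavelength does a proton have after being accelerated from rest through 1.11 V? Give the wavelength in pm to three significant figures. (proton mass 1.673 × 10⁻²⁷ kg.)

λ = 27.2 pm

KE = eV = 1.602 × 10⁻¹⁹ × 1.110 = 1.778 × 10⁻¹⁹ J.
p = √(2mKE) = √(2 × 1.673 × 10⁻²⁷ × 1.778 × 10⁻¹⁹) = 2.439 × 10⁻²³ kg·m/s.
λ = h/p = 6.626 × 10⁻³⁴ / 2.439 × 10⁻²³ = 2.72 × 10⁻¹¹ m = 27.2 pm.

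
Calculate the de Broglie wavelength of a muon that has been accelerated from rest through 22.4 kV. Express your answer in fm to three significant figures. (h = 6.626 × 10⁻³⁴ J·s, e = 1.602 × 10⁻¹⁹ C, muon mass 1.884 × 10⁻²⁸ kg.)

KE = eV = 1.602 × 10⁻¹⁹ × 2.240 × 10⁴ = 3.588 × 10⁻¹⁵ J.
p = √(2mKE) = √(2 × 1.884 × 10⁻²⁸ × 3.588 × 10⁻¹⁵) = 1.163 × 10⁻²¹ kg·m/s.
λ = h/p = 6.626 × 10⁻³⁴ / 1.163 × 10⁻²¹ = 5.70 × 10⁻¹³ m = 570 fm.

λ = 570 fm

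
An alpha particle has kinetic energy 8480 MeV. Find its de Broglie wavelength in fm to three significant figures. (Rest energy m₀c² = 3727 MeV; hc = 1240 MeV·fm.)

λ = 0.107 fm

Total energy E = KE + m₀c² = 8480 + 3727 = 12207 MeV.
(pc)² = E² − (m₀c²)² = (12207)² − (3727)² = 1.351 × 10⁸ MeV², so pc = 1.162 × 10⁴ MeV.
λ = hc/(pc) = 1240 MeV·fm / 1.162 × 10⁴ MeV = 0.107 fm.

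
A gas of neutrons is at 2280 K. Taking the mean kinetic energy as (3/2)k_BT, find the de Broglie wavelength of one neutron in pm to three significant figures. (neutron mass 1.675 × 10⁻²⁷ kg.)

KE = (3/2)k_BT = 1.5 × 1.381 × 10⁻²³ × 2280 = 4.723 × 10⁻²⁰ J.
p = √(2mKE) = √(2 × 1.675 × 10⁻²⁷ × 4.723 × 10⁻²⁰) = 1.258 × 10⁻²³ kg·m/s.
λ = h/p = 5.27 × 10⁻¹¹ m = 52.7 pm.

λ = 52.7 pm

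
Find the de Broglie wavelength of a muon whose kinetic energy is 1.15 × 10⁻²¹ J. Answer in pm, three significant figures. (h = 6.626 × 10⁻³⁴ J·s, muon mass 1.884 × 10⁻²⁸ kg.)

λ = 1010 pm

p = √(2mKE) = √(2 × 1.884 × 10⁻²⁸ × 1.150 × 10⁻²¹) = 6.583 × 10⁻²⁵ kg·m/s.
λ = h/p = 6.626 × 10⁻³⁴ / 6.583 × 10⁻²⁵ = 1.01 × 10⁻⁹ m = 1010 pm.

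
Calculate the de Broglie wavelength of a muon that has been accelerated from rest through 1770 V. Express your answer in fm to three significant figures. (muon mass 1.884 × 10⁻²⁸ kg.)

KE = eV = 1.602 × 10⁻¹⁹ × 1770 = 2.836 × 10⁻¹⁶ J.
p = √(2mKE) = √(2 × 1.884 × 10⁻²⁸ × 2.836 × 10⁻¹⁶) = 3.269 × 10⁻²² kg·m/s.
λ = h/p = 6.626 × 10⁻³⁴ / 3.269 × 10⁻²² = 2.03 × 10⁻¹² m = 2030 fm.

λ = 2030 fm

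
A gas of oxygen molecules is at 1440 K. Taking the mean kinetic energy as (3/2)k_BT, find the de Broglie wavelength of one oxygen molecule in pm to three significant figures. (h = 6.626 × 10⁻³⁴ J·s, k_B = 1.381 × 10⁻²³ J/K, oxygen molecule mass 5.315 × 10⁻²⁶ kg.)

KE = (3/2)k_BT = 1.5 × 1.381 × 10⁻²³ × 1440 = 2.983 × 10⁻²⁰ J.
p = √(2mKE) = √(2 × 5.315 × 10⁻²⁶ × 2.983 × 10⁻²⁰) = 5.631 × 10⁻²³ kg·m/s.
λ = h/p = 1.18 × 10⁻¹¹ m = 11.8 pm.

λ = 11.8 pm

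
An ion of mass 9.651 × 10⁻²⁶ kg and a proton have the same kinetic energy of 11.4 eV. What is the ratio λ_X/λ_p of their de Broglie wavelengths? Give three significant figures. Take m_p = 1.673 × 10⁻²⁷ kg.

λ_X/λ_p = 0.132

At fixed KE, p = √(2mKE) so λ = h/p ∝ 1/√m.
λ_X/λ_p = √(m_p/m_X) = √(1.673 × 10⁻²⁷/9.651 × 10⁻²⁶) = √(0.01733) = 0.132.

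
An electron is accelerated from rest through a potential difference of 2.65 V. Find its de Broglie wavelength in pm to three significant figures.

λ = 753 pm

KE = eV = 1.602 × 10⁻¹⁹ × 2.650 = 4.245 × 10⁻¹⁹ J.
p = √(2mKE) = √(2 × 9.109 × 10⁻³¹ × 4.245 × 10⁻¹⁹) = 8.794 × 10⁻²⁵ kg·m/s.
λ = h/p = 6.626 × 10⁻³⁴ / 8.794 × 10⁻²⁵ = 7.53 × 10⁻¹⁰ m = 753 pm.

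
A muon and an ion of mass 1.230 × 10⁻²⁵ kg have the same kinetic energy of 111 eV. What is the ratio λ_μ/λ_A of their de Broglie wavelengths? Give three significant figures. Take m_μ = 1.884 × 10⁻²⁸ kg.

λ_μ/λ_A = 25.6

At fixed KE, p = √(2mKE) so λ = h/p ∝ 1/√m.
λ_μ/λ_A = √(m_A/m_μ) = √(1.230 × 10⁻²⁵/1.884 × 10⁻²⁸) = √(652.9) = 25.6.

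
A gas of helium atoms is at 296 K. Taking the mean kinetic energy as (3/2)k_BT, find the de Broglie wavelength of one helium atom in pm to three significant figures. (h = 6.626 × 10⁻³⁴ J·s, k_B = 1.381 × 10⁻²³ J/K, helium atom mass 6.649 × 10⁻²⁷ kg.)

KE = (3/2)k_BT = 1.5 × 1.381 × 10⁻²³ × 296 = 6.132 × 10⁻²¹ J.
p = √(2mKE) = √(2 × 6.649 × 10⁻²⁷ × 6.132 × 10⁻²¹) = 9.030 × 10⁻²⁴ kg·m/s.
λ = h/p = 7.34 × 10⁻¹¹ m = 73.4 pm.

λ = 73.4 pm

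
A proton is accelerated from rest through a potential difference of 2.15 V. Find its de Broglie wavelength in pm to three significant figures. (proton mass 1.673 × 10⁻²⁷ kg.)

KE = eV = 1.602 × 10⁻¹⁹ × 2.150 = 3.444 × 10⁻¹⁹ J.
p = √(2mKE) = √(2 × 1.673 × 10⁻²⁷ × 3.444 × 10⁻¹⁹) = 3.395 × 10⁻²³ kg·m/s.
λ = h/p = 6.626 × 10⁻³⁴ / 3.395 × 10⁻²³ = 1.95 × 10⁻¹¹ m = 19.5 pm.

λ = 19.5 pm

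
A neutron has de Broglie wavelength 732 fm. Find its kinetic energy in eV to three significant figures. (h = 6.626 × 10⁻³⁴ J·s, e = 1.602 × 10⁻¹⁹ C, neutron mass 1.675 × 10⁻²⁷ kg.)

p = h/λ = 6.626 × 10⁻³⁴ / 7.320 × 10⁻¹³ = 9.052 × 10⁻²² kg·m/s.
KE = p²/(2m) = (9.052 × 10⁻²²)² / (2 × 1.675 × 10⁻²⁷) = 2.446 × 10⁻¹⁶ J = 1530 eV.

KE = 1530 eV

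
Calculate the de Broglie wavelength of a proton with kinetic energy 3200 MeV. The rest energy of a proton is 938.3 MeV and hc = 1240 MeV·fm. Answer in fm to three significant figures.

λ = 0.308 fm

Total energy E = KE + m₀c² = 3200 + 938.3 = 4138.3 MeV.
(pc)² = E² − (m₀c²)² = (4138.3)² − (938.3)² = 1.625 × 10⁷ MeV², so pc = 4031 MeV.
λ = hc/(pc) = 1240 MeV·fm / 4031 MeV = 0.308 fm.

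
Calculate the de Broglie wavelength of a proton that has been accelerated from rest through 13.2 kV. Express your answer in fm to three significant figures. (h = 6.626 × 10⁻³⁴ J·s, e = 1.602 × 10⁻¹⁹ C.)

KE = eV = 1.602 × 10⁻¹⁹ × 1.320 × 10⁴ = 2.115 × 10⁻¹⁵ J.
p = √(2mKE) = √(2 × 1.673 × 10⁻²⁷ × 2.115 × 10⁻¹⁵) = 2.660 × 10⁻²¹ kg·m/s.
λ = h/p = 6.626 × 10⁻³⁴ / 2.660 × 10⁻²¹ = 2.49 × 10⁻¹³ m = 249 fm.

λ = 249 fm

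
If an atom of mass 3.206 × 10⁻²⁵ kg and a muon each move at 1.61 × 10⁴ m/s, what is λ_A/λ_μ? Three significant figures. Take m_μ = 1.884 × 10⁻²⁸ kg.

At fixed v, p = mv so λ = h/(mv) ∝ 1/m.
λ_A/λ_μ = m_μ/m_A = 1.884 × 10⁻²⁸/3.206 × 10⁻²⁵ = 5.88 × 10⁻⁴.

λ_A/λ_μ = 5.88 × 10⁻⁴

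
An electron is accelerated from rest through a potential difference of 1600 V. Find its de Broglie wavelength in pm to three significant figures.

KE = eV = 1.602 × 10⁻¹⁹ × 1600 = 2.563 × 10⁻¹⁶ J.
p = √(2mKE) = √(2 × 9.109 × 10⁻³¹ × 2.563 × 10⁻¹⁶) = 2.161 × 10⁻²³ kg·m/s.
λ = h/p = 6.626 × 10⁻³⁴ / 2.161 × 10⁻²³ = 3.07 × 10⁻¹¹ m = 30.7 pm.

λ = 30.7 pm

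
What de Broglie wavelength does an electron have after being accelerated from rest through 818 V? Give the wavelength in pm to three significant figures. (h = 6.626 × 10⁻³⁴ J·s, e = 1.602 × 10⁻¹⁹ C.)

λ = 42.9 pm

KE = eV = 1.602 × 10⁻¹⁹ × 818.0 = 1.310 × 10⁻¹⁶ J.
p = √(2mKE) = √(2 × 9.109 × 10⁻³¹ × 1.310 × 10⁻¹⁶) = 1.545 × 10⁻²³ kg·m/s.
λ = h/p = 6.626 × 10⁻³⁴ / 1.545 × 10⁻²³ = 4.29 × 10⁻¹¹ m = 42.9 pm.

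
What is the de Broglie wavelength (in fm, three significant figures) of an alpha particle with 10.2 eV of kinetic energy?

KE = 10.2 eV = 1.634 × 10⁻¹⁸ J.
p = √(2mKE) = √(2 × 6.645 × 10⁻²⁷ × 1.634 × 10⁻¹⁸) = 1.474 × 10⁻²² kg·m/s.
λ = h/p = 6.626 × 10⁻³⁴ / 1.474 × 10⁻²² = 4.50 × 10⁻¹² m = 4500 fm.

λ = 4500 fm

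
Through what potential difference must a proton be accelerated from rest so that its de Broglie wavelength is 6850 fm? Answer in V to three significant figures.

V = 17.5 V

p = h/λ = 6.626 × 10⁻³⁴ / 6.850 × 10⁻¹² = 9.673 × 10⁻²³ kg·m/s.
KE = p²/(2m) = 2.796 × 10⁻¹⁸ J.
V = KE/e = 2.796 × 10⁻¹⁸ / (1.602 × 10⁻¹⁹) = 17.5 V.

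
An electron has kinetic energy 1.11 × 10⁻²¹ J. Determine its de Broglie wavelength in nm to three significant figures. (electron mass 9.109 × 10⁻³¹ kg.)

p = √(2mKE) = √(2 × 9.109 × 10⁻³¹ × 1.110 × 10⁻²¹) = 4.497 × 10⁻²⁶ kg·m/s.
λ = h/p = 6.626 × 10⁻³⁴ / 4.497 × 10⁻²⁶ = 1.47 × 10⁻⁸ m = 14.7 nm.

λ = 14.7 nm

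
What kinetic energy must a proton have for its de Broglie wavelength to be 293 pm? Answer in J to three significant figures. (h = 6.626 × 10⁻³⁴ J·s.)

KE = 1.53 × 10⁻²¹ J

p = h/λ = 6.626 × 10⁻³⁴ / 2.930 × 10⁻¹⁰ = 2.261 × 10⁻²⁴ kg·m/s.
KE = p²/(2m) = (2.261 × 10⁻²⁴)² / (2 × 1.673 × 10⁻²⁷) = 1.528 × 10⁻²¹ J = 1.53 × 10⁻²¹ J.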